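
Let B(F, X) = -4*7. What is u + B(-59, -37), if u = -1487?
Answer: -1515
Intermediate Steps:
B(F, X) = -28
u + B(-59, -37) = -1487 - 28 = -1515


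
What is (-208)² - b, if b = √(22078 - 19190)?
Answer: 43264 - 38*√2 ≈ 43210.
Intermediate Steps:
b = 38*√2 (b = √2888 = 38*√2 ≈ 53.740)
(-208)² - b = (-208)² - 38*√2 = 43264 - 38*√2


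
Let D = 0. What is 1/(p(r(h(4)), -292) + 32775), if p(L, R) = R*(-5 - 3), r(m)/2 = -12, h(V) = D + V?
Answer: 1/35111 ≈ 2.8481e-5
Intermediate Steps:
h(V) = V (h(V) = 0 + V = V)
r(m) = -24 (r(m) = 2*(-12) = -24)
p(L, R) = -8*R (p(L, R) = R*(-8) = -8*R)
1/(p(r(h(4)), -292) + 32775) = 1/(-8*(-292) + 32775) = 1/(2336 + 32775) = 1/35111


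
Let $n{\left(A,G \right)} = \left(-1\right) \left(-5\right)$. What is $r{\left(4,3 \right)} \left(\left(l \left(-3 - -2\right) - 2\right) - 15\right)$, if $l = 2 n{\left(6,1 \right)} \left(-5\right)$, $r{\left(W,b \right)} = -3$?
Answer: $-99$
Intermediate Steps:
$n{\left(A,G \right)} = 5$
$l = -50$ ($l = 2 \cdot 5 \left(-5\right) = 10 \left(-5\right) = -50$)
$r{\left(4,3 \right)} \left(\left(l \left(-3 - -2\right) - 2\right) - 15\right) = - 3 \left(\left(- 50 \left(-3 - -2\right) - 2\right) - 15\right) = - 3 \left(\left(- 50 \left(-3 + 2\right) - 2\right) - 15\right) = - 3 \left(\left(\left(-50\right) \left(-1\right) - 2\right) - 15\right) = - 3 \left(\left(50 - 2\right) - 15\right) = - 3 \left(48 - 15\right) = \left(-3\right) 33 = -99$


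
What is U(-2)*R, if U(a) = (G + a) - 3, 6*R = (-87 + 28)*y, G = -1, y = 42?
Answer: 2478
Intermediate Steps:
R = -413 (R = ((-87 + 28)*42)/6 = (-59*42)/6 = (1/6)*(-2478) = -413)
U(a) = -4 + a (U(a) = (-1 + a) - 3 = -4 + a)
U(-2)*R = (-4 - 2)*(-413) = -6*(-413) = 2478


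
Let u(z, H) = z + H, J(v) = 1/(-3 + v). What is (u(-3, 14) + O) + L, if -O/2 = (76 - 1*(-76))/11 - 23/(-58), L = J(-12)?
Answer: -83719/4785 ≈ -17.496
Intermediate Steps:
u(z, H) = H + z
L = -1/15 (L = 1/(-3 - 12) = 1/(-15) = -1/15 ≈ -0.066667)
O = -9069/319 (O = -2*((76 - 1*(-76))/11 - 23/(-58)) = -2*((76 + 76)*(1/11) - 23*(-1/58)) = -2*(152*(1/11) + 23/58) = -2*(152/11 + 23/58) = -2*9069/638 = -9069/319 ≈ -28.429)
(u(-3, 14) + O) + L = ((14 - 3) - 9069/319) - 1/15 = (11 - 9069/319) - 1/15 = -5560/319 - 1/15 = -83719/4785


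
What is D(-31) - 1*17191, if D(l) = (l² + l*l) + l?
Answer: -15300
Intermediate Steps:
D(l) = l + 2*l² (D(l) = (l² + l²) + l = 2*l² + l = l + 2*l²)
D(-31) - 1*17191 = -31*(1 + 2*(-31)) - 1*17191 = -31*(1 - 62) - 17191 = -31*(-61) - 17191 = 1891 - 17191 = -15300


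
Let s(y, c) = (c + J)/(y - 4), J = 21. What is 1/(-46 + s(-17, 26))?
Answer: -21/1013 ≈ -0.020730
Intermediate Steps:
s(y, c) = (21 + c)/(-4 + y) (s(y, c) = (c + 21)/(y - 4) = (21 + c)/(-4 + y))
1/(-46 + s(-17, 26)) = 1/(-46 + (21 + 26)/(-4 - 17)) = 1/(-46 + 47/(-21)) = 1/(-46 - 1/21*47) = 1/(-46 - 47/21) = 1/(-1013/21) = -21/1013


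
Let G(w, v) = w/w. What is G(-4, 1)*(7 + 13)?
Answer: 20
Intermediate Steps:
G(w, v) = 1
G(-4, 1)*(7 + 13) = 1*(7 + 13) = 1*20 = 20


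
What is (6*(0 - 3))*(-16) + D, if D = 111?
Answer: 399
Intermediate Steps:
(6*(0 - 3))*(-16) + D = (6*(0 - 3))*(-16) + 111 = (6*(-3))*(-16) + 111 = -18*(-16) + 111 = 288 + 111 = 399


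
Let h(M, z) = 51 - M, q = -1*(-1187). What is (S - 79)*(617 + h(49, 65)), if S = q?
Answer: 685852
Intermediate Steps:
q = 1187
S = 1187
(S - 79)*(617 + h(49, 65)) = (1187 - 79)*(617 + (51 - 1*49)) = 1108*(617 + (51 - 49)) = 1108*(617 + 2) = 1108*619 = 685852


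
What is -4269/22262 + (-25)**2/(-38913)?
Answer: -180033347/866281206 ≈ -0.20782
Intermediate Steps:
-4269/22262 + (-25)**2/(-38913) = -4269*1/22262 + 625*(-1/38913) = -4269/22262 - 625/38913 = -180033347/866281206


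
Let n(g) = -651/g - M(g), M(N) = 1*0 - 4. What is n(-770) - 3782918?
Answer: -416120447/110 ≈ -3.7829e+6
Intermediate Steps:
M(N) = -4 (M(N) = 0 - 4 = -4)
n(g) = 4 - 651/g (n(g) = -651/g - 1*(-4) = -651/g + 4 = 4 - 651/g)
n(-770) - 3782918 = (4 - 651/(-770)) - 3782918 = (4 - 651*(-1/770)) - 3782918 = (4 + 93/110) - 3782918 = 533/110 - 3782918 = -416120447/110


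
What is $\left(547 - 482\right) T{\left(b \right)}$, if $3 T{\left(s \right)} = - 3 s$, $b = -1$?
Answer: $65$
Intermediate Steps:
$T{\left(s \right)} = - s$ ($T{\left(s \right)} = \frac{\left(-3\right) s}{3} = - s$)
$\left(547 - 482\right) T{\left(b \right)} = \left(547 - 482\right) \left(\left(-1\right) \left(-1\right)\right) = 65 \cdot 1 = 65$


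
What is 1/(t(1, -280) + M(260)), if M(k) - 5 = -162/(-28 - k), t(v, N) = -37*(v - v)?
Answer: 16/89 ≈ 0.17978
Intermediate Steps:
t(v, N) = 0 (t(v, N) = -37*0 = 0)
M(k) = 5 - 162/(-28 - k)
1/(t(1, -280) + M(260)) = 1/(0 + (302 + 5*260)/(28 + 260)) = 1/(0 + (302 + 1300)/288) = 1/(0 + (1/288)*1602) = 1/(0 + 89/16) = 1/(89/16) = 16/89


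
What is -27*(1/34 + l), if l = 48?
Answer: -44091/34 ≈ -1296.8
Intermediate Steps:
-27*(1/34 + l) = -27*(1/34 + 48) = -27*1633/34 = -44091/34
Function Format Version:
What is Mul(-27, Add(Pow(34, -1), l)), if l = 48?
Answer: Rational(-44091, 34) ≈ -1296.8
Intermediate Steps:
Mul(-27, Add(Pow(34, -1), l)) = Mul(-27, Add(Pow(34, -1), 48)) = Mul(-27, Add(Rational(1, 34), 48)) = Mul(-27, Rational(1633, 34)) = Rational(-44091, 34)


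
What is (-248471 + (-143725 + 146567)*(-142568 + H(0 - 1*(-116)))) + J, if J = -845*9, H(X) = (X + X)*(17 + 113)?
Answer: -319719612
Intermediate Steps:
H(X) = 260*X (H(X) = (2*X)*130 = 260*X)
J = -7605
(-248471 + (-143725 + 146567)*(-142568 + H(0 - 1*(-116)))) + J = (-248471 + (-143725 + 146567)*(-142568 + 260*(0 - 1*(-116)))) - 7605 = (-248471 + 2842*(-142568 + 260*(0 + 116))) - 7605 = (-248471 + 2842*(-142568 + 260*116)) - 7605 = (-248471 + 2842*(-142568 + 30160)) - 7605 = (-248471 + 2842*(-112408)) - 7605 = (-248471 - 319463536) - 7605 = -319712007 - 7605 = -319719612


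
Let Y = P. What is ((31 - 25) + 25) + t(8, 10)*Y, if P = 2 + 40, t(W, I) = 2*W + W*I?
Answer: 4063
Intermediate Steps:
t(W, I) = 2*W + I*W
P = 42
Y = 42
((31 - 25) + 25) + t(8, 10)*Y = ((31 - 25) + 25) + (8*(2 + 10))*42 = (6 + 25) + (8*12)*42 = 31 + 96*42 = 31 + 4032 = 4063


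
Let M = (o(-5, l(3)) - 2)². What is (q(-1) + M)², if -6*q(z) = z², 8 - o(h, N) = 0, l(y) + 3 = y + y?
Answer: 46225/36 ≈ 1284.0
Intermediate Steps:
l(y) = -3 + 2*y (l(y) = -3 + (y + y) = -3 + 2*y)
o(h, N) = 8 (o(h, N) = 8 - 1*0 = 8 + 0 = 8)
q(z) = -z²/6
M = 36 (M = (8 - 2)² = 6² = 36)
(q(-1) + M)² = (-⅙*(-1)² + 36)² = (-⅙*1 + 36)² = (-⅙ + 36)² = (215/6)² = 46225/36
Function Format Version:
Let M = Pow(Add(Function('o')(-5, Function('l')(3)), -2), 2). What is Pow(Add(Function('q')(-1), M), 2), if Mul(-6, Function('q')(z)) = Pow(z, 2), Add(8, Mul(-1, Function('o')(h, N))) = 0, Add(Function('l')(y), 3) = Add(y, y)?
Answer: Rational(46225, 36) ≈ 1284.0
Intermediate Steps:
Function('l')(y) = Add(-3, Mul(2, y)) (Function('l')(y) = Add(-3, Add(y, y)) = Add(-3, Mul(2, y)))
Function('o')(h, N) = 8 (Function('o')(h, N) = Add(8, Mul(-1, 0)) = Add(8, 0) = 8)
Function('q')(z) = Mul(Rational(-1, 6), Pow(z, 2))
M = 36 (M = Pow(Add(8, -2), 2) = Pow(6, 2) = 36)
Pow(Add(Function('q')(-1), M), 2) = Pow(Add(Mul(Rational(-1, 6), Pow(-1, 2)), 36), 2) = Pow(Add(Mul(Rational(-1, 6), 1), 36), 2) = Pow(Add(Rational(-1, 6), 36), 2) = Pow(Rational(215, 6), 2) = Rational(46225, 36)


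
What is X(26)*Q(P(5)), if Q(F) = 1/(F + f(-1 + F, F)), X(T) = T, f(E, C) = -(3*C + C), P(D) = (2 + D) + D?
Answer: -13/18 ≈ -0.72222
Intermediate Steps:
P(D) = 2 + 2*D
f(E, C) = -4*C
Q(F) = -1/(3*F) (Q(F) = 1/(F - 4*F) = 1/(-3*F) = -1/(3*F))
X(26)*Q(P(5)) = 26*(-1/(3*(2 + 2*5))) = 26*(-1/(3*(2 + 10))) = 26*(-1/3/12) = 26*(-1/3*1/12) = 26*(-1/36) = -13/18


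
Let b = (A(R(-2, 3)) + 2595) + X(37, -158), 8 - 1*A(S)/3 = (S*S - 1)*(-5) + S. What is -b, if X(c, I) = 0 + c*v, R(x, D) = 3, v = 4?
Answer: -2878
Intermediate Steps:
X(c, I) = 4*c (X(c, I) = 0 + c*4 = 0 + 4*c = 4*c)
A(S) = 9 - 3*S + 15*S² (A(S) = 24 - 3*((S*S - 1)*(-5) + S) = 24 - 3*((S² - 1)*(-5) + S) = 24 - 3*((-1 + S²)*(-5) + S) = 24 - 3*((5 - 5*S²) + S) = 24 - 3*(5 + S - 5*S²) = 24 + (-15 - 3*S + 15*S²) = 9 - 3*S + 15*S²)
b = 2878 (b = ((9 - 3*3 + 15*3²) + 2595) + 4*37 = ((9 - 9 + 15*9) + 2595) + 148 = ((9 - 9 + 135) + 2595) + 148 = (135 + 2595) + 148 = 2730 + 148 = 2878)
-b = -1*2878 = -2878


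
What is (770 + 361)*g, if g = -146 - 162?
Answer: -348348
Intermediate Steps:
g = -308
(770 + 361)*g = (770 + 361)*(-308) = 1131*(-308) = -348348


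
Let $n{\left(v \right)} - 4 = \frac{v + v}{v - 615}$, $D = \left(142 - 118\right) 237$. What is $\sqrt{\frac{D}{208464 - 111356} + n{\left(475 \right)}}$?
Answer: $\frac{i \sqrt{315031218810}}{339878} \approx 1.6514 i$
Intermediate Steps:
$D = 5688$ ($D = 24 \cdot 237 = 5688$)
$n{\left(v \right)} = 4 + \frac{2 v}{-615 + v}$ ($n{\left(v \right)} = 4 + \frac{v + v}{v - 615} = 4 + \frac{2 v}{-615 + v}$)
$\sqrt{\frac{D}{208464 - 111356} + n{\left(475 \right)}} = \sqrt{\frac{5688}{208464 - 111356} + \frac{6 \left(-410 + 475\right)}{-615 + 475}} = \sqrt{\frac{5688}{208464 - 111356} + 6 \frac{1}{-140} \cdot 65} = \sqrt{\frac{5688}{97108} + 6 \left(- \frac{1}{140}\right) 65} = \sqrt{5688 \cdot \frac{1}{97108} - \frac{39}{14}} = \sqrt{\frac{1422}{24277} - \frac{39}{14}} = \sqrt{- \frac{926895}{339878}} = \frac{i \sqrt{315031218810}}{339878}$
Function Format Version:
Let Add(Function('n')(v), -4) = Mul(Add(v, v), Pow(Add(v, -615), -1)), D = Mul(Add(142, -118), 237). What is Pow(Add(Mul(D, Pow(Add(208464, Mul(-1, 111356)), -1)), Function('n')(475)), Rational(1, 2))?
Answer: Mul(Rational(1, 339878), I, Pow(315031218810, Rational(1, 2))) ≈ Mul(1.6514, I)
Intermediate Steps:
D = 5688 (D = Mul(24, 237) = 5688)
Function('n')(v) = Add(4, Mul(2, v, Pow(Add(-615, v), -1))) (Function('n')(v) = Add(4, Mul(Add(v, v), Pow(Add(v, -615), -1))) = Add(4, Mul(Mul(2, v), Pow(Add(-615, v), -1))) = Add(4, Mul(2, v, Pow(Add(-615, v), -1))))
Pow(Add(Mul(D, Pow(Add(208464, Mul(-1, 111356)), -1)), Function('n')(475)), Rational(1, 2)) = Pow(Add(Mul(5688, Pow(Add(208464, Mul(-1, 111356)), -1)), Mul(6, Pow(Add(-615, 475), -1), Add(-410, 475))), Rational(1, 2)) = Pow(Add(Mul(5688, Pow(Add(208464, -111356), -1)), Mul(6, Pow(-140, -1), 65)), Rational(1, 2)) = Pow(Add(Mul(5688, Pow(97108, -1)), Mul(6, Rational(-1, 140), 65)), Rational(1, 2)) = Pow(Add(Mul(5688, Rational(1, 97108)), Rational(-39, 14)), Rational(1, 2)) = Pow(Add(Rational(1422, 24277), Rational(-39, 14)), Rational(1, 2)) = Pow(Rational(-926895, 339878), Rational(1, 2)) = Mul(Rational(1, 339878), I, Pow(315031218810, Rational(1, 2)))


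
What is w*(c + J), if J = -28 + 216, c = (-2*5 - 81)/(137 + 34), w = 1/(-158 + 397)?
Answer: 32057/40869 ≈ 0.78438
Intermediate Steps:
w = 1/239 ≈ 0.0041841
c = -91/171 (c = (-10 - 81)/171 = -91*1/171 = -91/171 ≈ -0.53216)
J = 188
w*(c + J) = (-91/171 + 188)/239 = (1/239)*(32057/171) = 32057/40869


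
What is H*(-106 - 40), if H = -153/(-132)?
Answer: -3723/22 ≈ -169.23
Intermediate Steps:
H = 51/44 (H = -153*(-1/132) = 51/44 ≈ 1.1591)
H*(-106 - 40) = 51*(-106 - 40)/44 = (51/44)*(-146) = -3723/22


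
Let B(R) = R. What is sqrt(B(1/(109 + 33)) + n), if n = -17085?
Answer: I*sqrt(344501798)/142 ≈ 130.71*I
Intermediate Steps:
sqrt(B(1/(109 + 33)) + n) = sqrt(1/(109 + 33) - 17085) = sqrt(1/142 - 17085) = sqrt(-2426069/142) = I*sqrt(344501798)/142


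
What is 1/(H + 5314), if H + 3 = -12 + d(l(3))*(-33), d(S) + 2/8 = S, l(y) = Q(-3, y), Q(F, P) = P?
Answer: 4/20833 ≈ 0.00019200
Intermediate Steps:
l(y) = y
d(S) = -1/4 + S
H = -423/4 (H = -3 + (-12 + (-1/4 + 3)*(-33)) = -3 + (-12 + (11/4)*(-33)) = -3 + (-12 - 363/4) = -3 - 411/4 = -423/4 ≈ -105.75)
1/(H + 5314) = 1/(-423/4 + 5314) = 1/(20833/4) = 4/20833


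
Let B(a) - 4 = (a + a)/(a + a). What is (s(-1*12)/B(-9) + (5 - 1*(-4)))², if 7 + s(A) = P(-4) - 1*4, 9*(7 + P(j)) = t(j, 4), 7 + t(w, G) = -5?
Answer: 5929/225 ≈ 26.351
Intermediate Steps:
t(w, G) = -12 (t(w, G) = -7 - 5 = -12)
P(j) = -25/3 (P(j) = -7 + (⅑)*(-12) = -7 - 4/3 = -25/3)
B(a) = 5 (B(a) = 4 + (a + a)/(a + a) = 4 + (2*a)/((2*a)) = 4 + (2*a)*(1/(2*a)) = 4 + 1 = 5)
s(A) = -58/3 (s(A) = -7 + (-25/3 - 1*4) = -7 + (-25/3 - 4) = -7 - 37/3 = -58/3)
(s(-1*12)/B(-9) + (5 - 1*(-4)))² = (-58/3/5 + (5 - 1*(-4)))² = (-58/3*⅕ + (5 + 4))² = (-58/15 + 9)² = (77/15)² = 5929/225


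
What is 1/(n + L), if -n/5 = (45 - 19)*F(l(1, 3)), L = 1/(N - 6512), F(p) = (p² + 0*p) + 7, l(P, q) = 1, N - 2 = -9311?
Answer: -15821/16453841 ≈ -0.00096154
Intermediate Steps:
N = -9309 (N = 2 - 9311 = -9309)
F(p) = 7 + p² (F(p) = (p² + 0) + 7 = p² + 7 = 7 + p²)
L = -1/15821 (L = 1/(-9309 - 6512) = 1/(-15821) = -1/15821 ≈ -6.3207e-5)
n = -1040 (n = -5*(45 - 19)*(7 + 1²) = -130*(7 + 1) = -130*8 = -5*208 = -1040)
1/(n + L) = 1/(-1040 - 1/15821) = 1/(-16453841/15821) = -15821/16453841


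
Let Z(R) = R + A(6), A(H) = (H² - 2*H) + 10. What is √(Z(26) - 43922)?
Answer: I*√43862 ≈ 209.43*I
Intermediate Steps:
A(H) = 10 + H² - 2*H
Z(R) = 34 + R (Z(R) = R + (10 + 6² - 2*6) = R + (10 + 36 - 12) = R + 34 = 34 + R)
√(Z(26) - 43922) = √((34 + 26) - 43922) = √(60 - 43922) = √(-43862) = I*√43862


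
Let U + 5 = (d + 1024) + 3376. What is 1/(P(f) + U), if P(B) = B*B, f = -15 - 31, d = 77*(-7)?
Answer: 1/5972 ≈ 0.00016745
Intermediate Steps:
d = -539
f = -46
U = 3856 (U = -5 + ((-539 + 1024) + 3376) = -5 + (485 + 3376) = -5 + 3861 = 3856)
P(B) = B²
1/(P(f) + U) = 1/((-46)² + 3856) = 1/(2116 + 3856) = 1/5972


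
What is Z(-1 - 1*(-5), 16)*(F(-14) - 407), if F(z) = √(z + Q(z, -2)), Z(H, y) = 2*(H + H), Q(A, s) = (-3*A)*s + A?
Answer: -6512 + 64*I*√7 ≈ -6512.0 + 169.33*I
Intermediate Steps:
Q(A, s) = A - 3*A*s (Q(A, s) = -3*A*s + A = A - 3*A*s)
Z(H, y) = 4*H (Z(H, y) = 2*(2*H) = 4*H)
F(z) = 2*√2*√z (F(z) = √(z + z*(1 - 3*(-2))) = √(z + z*(1 + 6)) = √(z + z*7) = √(z + 7*z) = √(8*z) = 2*√2*√z)
Z(-1 - 1*(-5), 16)*(F(-14) - 407) = (4*(-1 - 1*(-5)))*(2*√2*√(-14) - 407) = (4*(-1 + 5))*(2*√2*(I*√14) - 407) = (4*4)*(4*I*√7 - 407) = 16*(-407 + 4*I*√7) = -6512 + 64*I*√7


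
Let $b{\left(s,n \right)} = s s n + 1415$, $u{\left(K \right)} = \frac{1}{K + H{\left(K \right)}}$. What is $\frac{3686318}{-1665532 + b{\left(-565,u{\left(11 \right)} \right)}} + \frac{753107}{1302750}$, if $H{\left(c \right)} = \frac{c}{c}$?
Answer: $- \frac{42829521937847}{25599270692250} \approx -1.6731$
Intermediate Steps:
$H{\left(c \right)} = 1$
$u{\left(K \right)} = \frac{1}{1 + K}$ ($u{\left(K \right)} = \frac{1}{K + 1} = \frac{1}{1 + K}$)
$b{\left(s,n \right)} = 1415 + n s^{2}$ ($b{\left(s,n \right)} = s^{2} n + 1415 = n s^{2} + 1415 = 1415 + n s^{2}$)
$\frac{3686318}{-1665532 + b{\left(-565,u{\left(11 \right)} \right)}} + \frac{753107}{1302750} = \frac{3686318}{-1665532 + \left(1415 + \frac{\left(-565\right)^{2}}{1 + 11}\right)} + \frac{753107}{1302750} = \frac{3686318}{-1665532 + \left(1415 + \frac{1}{12} \cdot 319225\right)} + 753107 \cdot \frac{1}{1302750} = \frac{3686318}{-1665532 + \left(1415 + \frac{1}{12} \cdot 319225\right)} + \frac{753107}{1302750} = \frac{3686318}{-1665532 + \left(1415 + \frac{319225}{12}\right)} + \frac{753107}{1302750} = \frac{3686318}{-1665532 + \frac{336205}{12}} + \frac{753107}{1302750} = \frac{3686318}{- \frac{19650179}{12}} + \frac{753107}{1302750} = 3686318 \left(- \frac{12}{19650179}\right) + \frac{753107}{1302750} = - \frac{44235816}{19650179} + \frac{753107}{1302750} = - \frac{42829521937847}{25599270692250}$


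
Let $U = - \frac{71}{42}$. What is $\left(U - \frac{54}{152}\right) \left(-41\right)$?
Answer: $\frac{133865}{1596} \approx 83.875$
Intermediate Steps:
$U = - \frac{71}{42}$ ($U = \left(-71\right) \frac{1}{42} = - \frac{71}{42} \approx -1.6905$)
$\left(U - \frac{54}{152}\right) \left(-41\right) = \left(- \frac{71}{42} - \frac{54}{152}\right) \left(-41\right) = \left(- \frac{71}{42} - \frac{27}{76}\right) \left(-41\right) = \left(- \frac{3265}{1596}\right) \left(-41\right) = \frac{133865}{1596}$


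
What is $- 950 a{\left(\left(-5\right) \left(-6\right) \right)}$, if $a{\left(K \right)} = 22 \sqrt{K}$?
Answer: $- 20900 \sqrt{30} \approx -1.1447 \cdot 10^{5}$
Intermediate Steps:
$- 950 a{\left(\left(-5\right) \left(-6\right) \right)} = - 950 \cdot 22 \sqrt{\left(-5\right) \left(-6\right)} = - 950 \cdot 22 \sqrt{30} = - 20900 \sqrt{30}$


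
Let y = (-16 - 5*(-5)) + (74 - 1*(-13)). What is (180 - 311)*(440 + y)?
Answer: -70216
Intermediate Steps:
y = 96 (y = (-16 + 25) + (74 + 13) = 9 + 87 = 96)
(180 - 311)*(440 + y) = (180 - 311)*(440 + 96) = -131*536 = -70216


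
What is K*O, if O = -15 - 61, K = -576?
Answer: 43776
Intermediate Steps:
O = -76
K*O = -576*(-76) = 43776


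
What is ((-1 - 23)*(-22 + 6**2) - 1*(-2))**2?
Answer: 111556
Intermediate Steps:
((-1 - 23)*(-22 + 6**2) - 1*(-2))**2 = (-24*(-22 + 36) + 2)**2 = (-24*14 + 2)**2 = (-336 + 2)**2 = (-334)**2 = 111556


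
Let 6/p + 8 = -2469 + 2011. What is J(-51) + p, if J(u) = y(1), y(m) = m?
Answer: 230/233 ≈ 0.98712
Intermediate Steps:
J(u) = 1
p = -3/233 (p = 6/(-8 + (-2469 + 2011)) = 6/(-8 - 458) = 6/(-466) = 6*(-1/466) = -3/233 ≈ -0.012876)
J(-51) + p = 1 - 3/233 = 230/233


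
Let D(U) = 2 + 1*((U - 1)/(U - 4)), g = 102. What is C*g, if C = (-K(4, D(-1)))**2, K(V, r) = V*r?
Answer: 235008/25 ≈ 9400.3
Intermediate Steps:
D(U) = 2 + (-1 + U)/(-4 + U) (D(U) = 2 + 1*((-1 + U)/(-4 + U)) = 2 + (-1 + U)/(-4 + U))
C = 2304/25 (C = (-4*3*(-3 - 1)/(-4 - 1))**2 = (-4*3*(-4)/(-5))**2 = (-4*3*(-1/5)*(-4))**2 = (-4*12/5)**2 = (-1*48/5)**2 = (-48/5)**2 = 2304/25 ≈ 92.160)
C*g = (2304/25)*102 = 235008/25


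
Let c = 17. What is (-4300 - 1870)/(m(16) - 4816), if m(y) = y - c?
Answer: 6170/4817 ≈ 1.2809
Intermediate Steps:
m(y) = -17 + y (m(y) = y - 1*17 = y - 17 = -17 + y)
(-4300 - 1870)/(m(16) - 4816) = (-4300 - 1870)/((-17 + 16) - 4816) = -6170/(-1 - 4816) = -6170/(-4817) = -6170*(-1/4817) = 6170/4817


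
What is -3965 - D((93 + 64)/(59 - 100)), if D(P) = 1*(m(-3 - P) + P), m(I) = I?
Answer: -3962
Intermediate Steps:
D(P) = -3 (D(P) = 1*((-3 - P) + P) = 1*(-3) = -3)
-3965 - D((93 + 64)/(59 - 100)) = -3965 - 1*(-3) = -3965 + 3 = -3962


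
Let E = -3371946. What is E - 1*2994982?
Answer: -6366928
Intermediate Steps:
E - 1*2994982 = -3371946 - 1*2994982 = -3371946 - 2994982 = -6366928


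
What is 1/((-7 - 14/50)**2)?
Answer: 625/33124 ≈ 0.018869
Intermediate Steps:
1/((-7 - 14/50)**2) = 1/((-7 - 14*1/50)**2) = 1/((-7 - 7/25)**2) = 1/((-182/25)**2) = 1/(33124/625) = 625/33124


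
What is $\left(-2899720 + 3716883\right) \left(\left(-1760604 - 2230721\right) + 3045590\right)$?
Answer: $-772819649805$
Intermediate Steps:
$\left(-2899720 + 3716883\right) \left(\left(-1760604 - 2230721\right) + 3045590\right) = 817163 \left(-3991325 + 3045590\right) = 817163 \left(-945735\right) = -772819649805$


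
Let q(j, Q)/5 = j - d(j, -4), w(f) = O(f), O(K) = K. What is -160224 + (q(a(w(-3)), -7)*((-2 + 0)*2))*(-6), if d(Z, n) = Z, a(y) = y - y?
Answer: -160224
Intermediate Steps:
w(f) = f
a(y) = 0
q(j, Q) = 0 (q(j, Q) = 5*(j - j) = 5*0 = 0)
-160224 + (q(a(w(-3)), -7)*((-2 + 0)*2))*(-6) = -160224 + (0*((-2 + 0)*2))*(-6) = -160224 + (0*(-2*2))*(-6) = -160224 + (0*(-4))*(-6) = -160224 + 0*(-6) = -160224 + 0 = -160224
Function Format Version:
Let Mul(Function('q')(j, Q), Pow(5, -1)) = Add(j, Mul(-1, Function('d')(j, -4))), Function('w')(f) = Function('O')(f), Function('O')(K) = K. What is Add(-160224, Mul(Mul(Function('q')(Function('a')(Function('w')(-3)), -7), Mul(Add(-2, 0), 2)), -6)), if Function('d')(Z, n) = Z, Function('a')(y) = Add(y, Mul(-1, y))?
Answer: -160224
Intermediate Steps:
Function('w')(f) = f
Function('a')(y) = 0
Function('q')(j, Q) = 0 (Function('q')(j, Q) = Mul(5, Add(j, Mul(-1, j))) = Mul(5, 0) = 0)
Add(-160224, Mul(Mul(Function('q')(Function('a')(Function('w')(-3)), -7), Mul(Add(-2, 0), 2)), -6)) = Add(-160224, Mul(Mul(0, Mul(Add(-2, 0), 2)), -6)) = Add(-160224, Mul(Mul(0, Mul(-2, 2)), -6)) = Add(-160224, Mul(Mul(0, -4), -6)) = Add(-160224, Mul(0, -6)) = Add(-160224, 0) = -160224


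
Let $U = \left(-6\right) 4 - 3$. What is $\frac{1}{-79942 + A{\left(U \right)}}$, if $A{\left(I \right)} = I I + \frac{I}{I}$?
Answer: $- \frac{1}{79212} \approx -1.2624 \cdot 10^{-5}$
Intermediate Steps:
$U = -27$ ($U = -24 - 3 = -27$)
$A{\left(I \right)} = 1 + I^{2}$ ($A{\left(I \right)} = I^{2} + 1 = 1 + I^{2}$)
$\frac{1}{-79942 + A{\left(U \right)}} = \frac{1}{-79942 + \left(1 + \left(-27\right)^{2}\right)} = \frac{1}{-79942 + \left(1 + 729\right)} = \frac{1}{-79942 + 730} = \frac{1}{-79212} = - \frac{1}{79212}$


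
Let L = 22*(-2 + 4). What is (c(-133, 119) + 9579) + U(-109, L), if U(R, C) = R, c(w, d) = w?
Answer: 9337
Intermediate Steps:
L = 44 (L = 22*2 = 44)
(c(-133, 119) + 9579) + U(-109, L) = (-133 + 9579) - 109 = 9446 - 109 = 9337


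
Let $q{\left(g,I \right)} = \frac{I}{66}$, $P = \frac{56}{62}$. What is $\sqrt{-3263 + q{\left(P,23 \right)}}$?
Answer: $\frac{i \sqrt{14212110}}{66} \approx 57.12 i$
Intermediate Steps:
$P = \frac{28}{31}$ ($P = 56 \cdot \frac{1}{62} = \frac{28}{31} \approx 0.90323$)
$q{\left(g,I \right)} = \frac{I}{66}$ ($q{\left(g,I \right)} = I \frac{1}{66} = \frac{I}{66}$)
$\sqrt{-3263 + q{\left(P,23 \right)}} = \sqrt{-3263 + \frac{1}{66} \cdot 23} = \sqrt{-3263 + \frac{23}{66}} = \sqrt{- \frac{215335}{66}} = \frac{i \sqrt{14212110}}{66}$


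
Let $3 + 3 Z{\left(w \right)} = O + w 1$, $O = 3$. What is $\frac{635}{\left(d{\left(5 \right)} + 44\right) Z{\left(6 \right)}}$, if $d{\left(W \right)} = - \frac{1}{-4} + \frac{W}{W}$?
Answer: $\frac{1270}{181} \approx 7.0166$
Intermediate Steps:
$d{\left(W \right)} = \frac{5}{4}$ ($d{\left(W \right)} = \left(-1\right) \left(- \frac{1}{4}\right) + 1 = \frac{1}{4} + 1 = \frac{5}{4}$)
$Z{\left(w \right)} = \frac{w}{3}$ ($Z{\left(w \right)} = -1 + \frac{3 + w 1}{3} = -1 + \frac{3 + w}{3} = -1 + \left(1 + \frac{w}{3}\right) = \frac{w}{3}$)
$\frac{635}{\left(d{\left(5 \right)} + 44\right) Z{\left(6 \right)}} = \frac{635}{\left(\frac{5}{4} + 44\right) \frac{1}{3} \cdot 6} = \frac{635}{\frac{181}{4} \cdot 2} = \frac{635}{\frac{181}{2}} = 635 \cdot \frac{2}{181} = \frac{1270}{181}$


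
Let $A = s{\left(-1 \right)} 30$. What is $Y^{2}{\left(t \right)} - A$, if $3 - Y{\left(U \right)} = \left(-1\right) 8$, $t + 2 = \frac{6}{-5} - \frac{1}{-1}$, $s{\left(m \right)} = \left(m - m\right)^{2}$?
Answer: $121$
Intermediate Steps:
$s{\left(m \right)} = 0$ ($s{\left(m \right)} = 0^{2} = 0$)
$t = - \frac{11}{5}$ ($t = -2 + \left(\frac{6}{-5} - \frac{1}{-1}\right) = -2 + \left(6 \left(- \frac{1}{5}\right) - -1\right) = -2 + \left(- \frac{6}{5} + 1\right) = -2 - \frac{1}{5} = - \frac{11}{5} \approx -2.2$)
$Y{\left(U \right)} = 11$ ($Y{\left(U \right)} = 3 - \left(-1\right) 8 = 3 - -8 = 3 + 8 = 11$)
$A = 0$ ($A = 0 \cdot 30 = 0$)
$Y^{2}{\left(t \right)} - A = 11^{2} - 0 = 121 + 0 = 121$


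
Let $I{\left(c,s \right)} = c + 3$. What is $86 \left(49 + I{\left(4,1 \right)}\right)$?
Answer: $4816$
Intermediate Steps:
$I{\left(c,s \right)} = 3 + c$
$86 \left(49 + I{\left(4,1 \right)}\right) = 86 \left(49 + \left(3 + 4\right)\right) = 86 \left(49 + 7\right) = 86 \cdot 56 = 4816$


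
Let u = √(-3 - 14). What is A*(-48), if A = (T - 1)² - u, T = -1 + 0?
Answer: -192 + 48*I*√17 ≈ -192.0 + 197.91*I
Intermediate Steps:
T = -1
u = I*√17 (u = √(-17) = I*√17 ≈ 4.1231*I)
A = 4 - I*√17 (A = (-1 - 1)² - I*√17 = (-2)² - I*√17 = 4 - I*√17 ≈ 4.0 - 4.1231*I)
A*(-48) = (4 - I*√17)*(-48) = -192 + 48*I*√17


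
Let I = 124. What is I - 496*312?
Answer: -154628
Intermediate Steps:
I - 496*312 = 124 - 496*312 = 124 - 154752 = -154628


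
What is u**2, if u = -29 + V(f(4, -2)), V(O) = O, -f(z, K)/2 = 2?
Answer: 1089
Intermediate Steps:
f(z, K) = -4 (f(z, K) = -2*2 = -4)
u = -33 (u = -29 - 4 = -33)
u**2 = (-33)**2 = 1089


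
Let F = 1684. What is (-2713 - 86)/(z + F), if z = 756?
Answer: -2799/2440 ≈ -1.1471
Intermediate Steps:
(-2713 - 86)/(z + F) = (-2713 - 86)/(756 + 1684) = -2799/2440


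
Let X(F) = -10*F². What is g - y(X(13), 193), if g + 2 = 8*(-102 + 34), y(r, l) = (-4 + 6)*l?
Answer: -932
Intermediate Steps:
y(r, l) = 2*l
g = -546 (g = -2 + 8*(-102 + 34) = -2 + 8*(-68) = -2 - 544 = -546)
g - y(X(13), 193) = -546 - 2*193 = -546 - 1*386 = -546 - 386 = -932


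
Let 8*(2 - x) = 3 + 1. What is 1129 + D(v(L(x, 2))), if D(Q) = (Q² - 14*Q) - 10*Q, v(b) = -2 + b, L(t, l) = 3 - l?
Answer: 1154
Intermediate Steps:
x = 3/2 (x = 2 - (3 + 1)/8 = 2 - ⅛*4 = 2 - ½ = 3/2 ≈ 1.5000)
D(Q) = Q² - 24*Q
1129 + D(v(L(x, 2))) = 1129 + (-2 + (3 - 1*2))*(-24 + (-2 + (3 - 1*2))) = 1129 + (-2 + (3 - 2))*(-24 + (-2 + (3 - 2))) = 1129 + (-2 + 1)*(-24 + (-2 + 1)) = 1129 - (-24 - 1) = 1129 - 1*(-25) = 1129 + 25 = 1154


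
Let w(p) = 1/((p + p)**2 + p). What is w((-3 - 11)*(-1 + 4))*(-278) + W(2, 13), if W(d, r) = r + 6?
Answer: 66494/3507 ≈ 18.960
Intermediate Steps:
W(d, r) = 6 + r
w(p) = 1/(p + 4*p**2) (w(p) = 1/((2*p)**2 + p) = 1/(4*p**2 + p) = 1/(p + 4*p**2))
w((-3 - 11)*(-1 + 4))*(-278) + W(2, 13) = (1/((((-3 - 11)*(-1 + 4)))*(1 + 4*((-3 - 11)*(-1 + 4)))))*(-278) + (6 + 13) = (1/(((-14*3))*(1 + 4*(-14*3))))*(-278) + 19 = (1/((-42)*(1 + 4*(-42))))*(-278) + 19 = -1/(42*(1 - 168))*(-278) + 19 = -1/42/(-167)*(-278) + 19 = -1/42*(-1/167)*(-278) + 19 = (1/7014)*(-278) + 19 = -139/3507 + 19 = 66494/3507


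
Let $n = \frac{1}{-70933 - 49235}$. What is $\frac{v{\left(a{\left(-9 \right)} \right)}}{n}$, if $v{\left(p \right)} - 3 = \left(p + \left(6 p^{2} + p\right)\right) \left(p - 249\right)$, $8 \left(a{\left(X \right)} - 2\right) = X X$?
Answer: $\frac{825552913257}{32} \approx 2.5799 \cdot 10^{10}$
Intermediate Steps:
$n = - \frac{1}{120168}$ ($n = \frac{1}{-120168} = - \frac{1}{120168} \approx -8.3217 \cdot 10^{-6}$)
$a{\left(X \right)} = 2 + \frac{X^{2}}{8}$ ($a{\left(X \right)} = 2 + \frac{X X}{8} = 2 + \frac{X^{2}}{8}$)
$v{\left(p \right)} = 3 + \left(-249 + p\right) \left(2 p + 6 p^{2}\right)$ ($v{\left(p \right)} = 3 + \left(p + \left(6 p^{2} + p\right)\right) \left(p - 249\right) = 3 + \left(p + \left(p + 6 p^{2}\right)\right) \left(-249 + p\right) = 3 + \left(2 p + 6 p^{2}\right) \left(-249 + p\right) = 3 + \left(-249 + p\right) \left(2 p + 6 p^{2}\right)$)
$\frac{v{\left(a{\left(-9 \right)} \right)}}{n} = \frac{3 - 1492 \left(2 + \frac{\left(-9\right)^{2}}{8}\right)^{2} - 498 \left(2 + \frac{\left(-9\right)^{2}}{8}\right) + 6 \left(2 + \frac{\left(-9\right)^{2}}{8}\right)^{3}}{- \frac{1}{120168}} = \left(3 - 1492 \left(2 + \frac{1}{8} \cdot 81\right)^{2} - 498 \left(2 + \frac{1}{8} \cdot 81\right) + 6 \left(2 + \frac{1}{8} \cdot 81\right)^{3}\right) \left(-120168\right) = \left(3 - 1492 \left(2 + \frac{81}{8}\right)^{2} - 498 \left(2 + \frac{81}{8}\right) + 6 \left(2 + \frac{81}{8}\right)^{3}\right) \left(-120168\right) = \left(3 - 1492 \left(\frac{97}{8}\right)^{2} - \frac{24153}{4} + 6 \left(\frac{97}{8}\right)^{3}\right) \left(-120168\right) = \left(3 - \frac{3509557}{16} - \frac{24153}{4} + 6 \cdot \frac{912673}{512}\right) \left(-120168\right) = \left(3 - \frac{3509557}{16} - \frac{24153}{4} + \frac{2738019}{256}\right) \left(-120168\right) = \left(- \frac{54959917}{256}\right) \left(-120168\right) = \frac{825552913257}{32}$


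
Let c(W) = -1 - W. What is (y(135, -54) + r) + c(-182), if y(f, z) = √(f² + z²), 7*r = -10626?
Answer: -1337 + 27*√29 ≈ -1191.6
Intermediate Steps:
r = -1518 (r = (⅐)*(-10626) = -1518)
(y(135, -54) + r) + c(-182) = (√(135² + (-54)²) - 1518) + (-1 - 1*(-182)) = (√(18225 + 2916) - 1518) + (-1 + 182) = (√21141 - 1518) + 181 = (27*√29 - 1518) + 181 = (-1518 + 27*√29) + 181 = -1337 + 27*√29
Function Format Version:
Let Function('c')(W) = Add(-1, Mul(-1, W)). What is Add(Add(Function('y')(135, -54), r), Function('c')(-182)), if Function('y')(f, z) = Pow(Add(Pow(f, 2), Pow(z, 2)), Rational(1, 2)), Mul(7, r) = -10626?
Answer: Add(-1337, Mul(27, Pow(29, Rational(1, 2)))) ≈ -1191.6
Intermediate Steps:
r = -1518 (r = Mul(Rational(1, 7), -10626) = -1518)
Add(Add(Function('y')(135, -54), r), Function('c')(-182)) = Add(Add(Pow(Add(Pow(135, 2), Pow(-54, 2)), Rational(1, 2)), -1518), Add(-1, Mul(-1, -182))) = Add(Add(Pow(Add(18225, 2916), Rational(1, 2)), -1518), Add(-1, 182)) = Add(Add(Pow(21141, Rational(1, 2)), -1518), 181) = Add(Add(Mul(27, Pow(29, Rational(1, 2))), -1518), 181) = Add(Add(-1518, Mul(27, Pow(29, Rational(1, 2)))), 181) = Add(-1337, Mul(27, Pow(29, Rational(1, 2))))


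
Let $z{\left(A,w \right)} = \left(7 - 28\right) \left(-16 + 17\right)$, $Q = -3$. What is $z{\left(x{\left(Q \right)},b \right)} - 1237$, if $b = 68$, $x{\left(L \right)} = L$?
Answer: $-1258$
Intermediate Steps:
$z{\left(A,w \right)} = -21$ ($z{\left(A,w \right)} = \left(-21\right) 1 = -21$)
$z{\left(x{\left(Q \right)},b \right)} - 1237 = -21 - 1237 = -1258$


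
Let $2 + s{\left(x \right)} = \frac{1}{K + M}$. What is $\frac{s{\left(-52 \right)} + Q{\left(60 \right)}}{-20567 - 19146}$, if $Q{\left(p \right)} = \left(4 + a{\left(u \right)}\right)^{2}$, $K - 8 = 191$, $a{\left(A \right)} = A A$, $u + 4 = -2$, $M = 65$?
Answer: $- \frac{421873}{10484232} \approx -0.040239$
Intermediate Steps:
$u = -6$ ($u = -4 - 2 = -6$)
$a{\left(A \right)} = A^{2}$
$K = 199$ ($K = 8 + 191 = 199$)
$Q{\left(p \right)} = 1600$ ($Q{\left(p \right)} = \left(4 + \left(-6\right)^{2}\right)^{2} = \left(4 + 36\right)^{2} = 40^{2} = 1600$)
$s{\left(x \right)} = - \frac{527}{264}$ ($s{\left(x \right)} = -2 + \frac{1}{199 + 65} = -2 + \frac{1}{264} = - \frac{527}{264}$)
$\frac{s{\left(-52 \right)} + Q{\left(60 \right)}}{-20567 - 19146} = \frac{- \frac{527}{264} + 1600}{-20567 - 19146} = \frac{421873}{264 \left(-39713\right)} = \frac{421873}{264} \left(- \frac{1}{39713}\right) = - \frac{421873}{10484232}$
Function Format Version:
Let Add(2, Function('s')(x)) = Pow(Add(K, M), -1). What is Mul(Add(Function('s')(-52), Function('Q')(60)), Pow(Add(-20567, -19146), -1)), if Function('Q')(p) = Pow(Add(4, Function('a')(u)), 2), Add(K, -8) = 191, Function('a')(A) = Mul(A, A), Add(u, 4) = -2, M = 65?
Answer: Rational(-421873, 10484232) ≈ -0.040239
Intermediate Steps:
u = -6 (u = Add(-4, -2) = -6)
Function('a')(A) = Pow(A, 2)
K = 199 (K = Add(8, 191) = 199)
Function('Q')(p) = 1600 (Function('Q')(p) = Pow(Add(4, Pow(-6, 2)), 2) = Pow(Add(4, 36), 2) = Pow(40, 2) = 1600)
Function('s')(x) = Rational(-527, 264) (Function('s')(x) = Add(-2, Pow(Add(199, 65), -1)) = Add(-2, Pow(264, -1)) = Add(-2, Rational(1, 264)) = Rational(-527, 264))
Mul(Add(Function('s')(-52), Function('Q')(60)), Pow(Add(-20567, -19146), -1)) = Mul(Add(Rational(-527, 264), 1600), Pow(Add(-20567, -19146), -1)) = Mul(Rational(421873, 264), Pow(-39713, -1)) = Mul(Rational(421873, 264), Rational(-1, 39713)) = Rational(-421873, 10484232)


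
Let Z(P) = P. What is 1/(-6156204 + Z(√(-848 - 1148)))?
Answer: -1539051/9474711922903 - I*√499/18949423845806 ≈ -1.6244e-7 - 1.1788e-12*I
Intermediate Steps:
1/(-6156204 + Z(√(-848 - 1148))) = 1/(-6156204 + √(-848 - 1148)) = 1/(-6156204 + √(-1996)) = 1/(-6156204 + 2*I*√499)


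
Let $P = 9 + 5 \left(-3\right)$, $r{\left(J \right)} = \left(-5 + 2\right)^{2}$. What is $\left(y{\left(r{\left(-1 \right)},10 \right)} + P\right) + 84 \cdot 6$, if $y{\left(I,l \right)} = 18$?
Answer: $516$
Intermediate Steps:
$r{\left(J \right)} = 9$ ($r{\left(J \right)} = \left(-3\right)^{2} = 9$)
$P = -6$ ($P = 9 - 15 = -6$)
$\left(y{\left(r{\left(-1 \right)},10 \right)} + P\right) + 84 \cdot 6 = \left(18 - 6\right) + 84 \cdot 6 = 12 + 504 = 516$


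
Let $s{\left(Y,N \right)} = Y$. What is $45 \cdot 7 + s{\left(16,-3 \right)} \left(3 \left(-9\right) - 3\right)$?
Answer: $-165$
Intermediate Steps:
$45 \cdot 7 + s{\left(16,-3 \right)} \left(3 \left(-9\right) - 3\right) = 45 \cdot 7 + 16 \left(3 \left(-9\right) - 3\right) = 315 + 16 \left(-27 - 3\right) = 315 + 16 \left(-30\right) = 315 - 480 = -165$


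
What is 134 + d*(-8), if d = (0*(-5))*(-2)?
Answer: 134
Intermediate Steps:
d = 0 (d = 0*(-2) = 0)
134 + d*(-8) = 134 + 0*(-8) = 134 + 0 = 134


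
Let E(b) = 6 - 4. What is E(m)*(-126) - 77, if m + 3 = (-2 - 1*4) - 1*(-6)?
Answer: -329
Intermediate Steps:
m = -3 (m = -3 + ((-2 - 1*4) - 1*(-6)) = -3 + ((-2 - 4) + 6) = -3 + (-6 + 6) = -3 + 0 = -3)
E(b) = 2
E(m)*(-126) - 77 = 2*(-126) - 77 = -252 - 77 = -329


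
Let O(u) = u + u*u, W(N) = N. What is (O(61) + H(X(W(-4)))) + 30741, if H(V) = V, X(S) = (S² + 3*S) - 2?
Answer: 34525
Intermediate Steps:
X(S) = -2 + S² + 3*S
O(u) = u + u²
(O(61) + H(X(W(-4)))) + 30741 = (61*(1 + 61) + (-2 + (-4)² + 3*(-4))) + 30741 = (61*62 + (-2 + 16 - 12)) + 30741 = (3782 + 2) + 30741 = 3784 + 30741 = 34525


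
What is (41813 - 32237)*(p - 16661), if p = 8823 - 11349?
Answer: -183734712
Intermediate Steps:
p = -2526
(41813 - 32237)*(p - 16661) = (41813 - 32237)*(-2526 - 16661) = 9576*(-19187) = -183734712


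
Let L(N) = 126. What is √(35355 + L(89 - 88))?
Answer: √35481 ≈ 188.36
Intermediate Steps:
√(35355 + L(89 - 88)) = √(35355 + 126) = √35481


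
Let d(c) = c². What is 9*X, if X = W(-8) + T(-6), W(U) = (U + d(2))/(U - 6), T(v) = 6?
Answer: 396/7 ≈ 56.571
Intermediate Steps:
W(U) = (4 + U)/(-6 + U) (W(U) = (U + 2²)/(U - 6) = (U + 4)/(-6 + U) = (4 + U)/(-6 + U))
X = 44/7 (X = (4 - 8)/(-6 - 8) + 6 = -4/(-14) + 6 = -1/14*(-4) + 6 = 2/7 + 6 = 44/7 ≈ 6.2857)
9*X = 9*(44/7) = 396/7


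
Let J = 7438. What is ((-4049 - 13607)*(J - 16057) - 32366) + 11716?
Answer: 152156414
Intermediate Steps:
((-4049 - 13607)*(J - 16057) - 32366) + 11716 = ((-4049 - 13607)*(7438 - 16057) - 32366) + 11716 = (-17656*(-8619) - 32366) + 11716 = (152177064 - 32366) + 11716 = 152144698 + 11716 = 152156414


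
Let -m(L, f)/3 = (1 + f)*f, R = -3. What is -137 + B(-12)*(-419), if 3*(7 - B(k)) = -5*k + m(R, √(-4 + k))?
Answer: 12014 - 1676*I ≈ 12014.0 - 1676.0*I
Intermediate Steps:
m(L, f) = -3*f*(1 + f) (m(L, f) = -3*(1 + f)*f = -3*f*(1 + f))
B(k) = 7 + 5*k/3 + √(-4 + k)*(1 + √(-4 + k)) (B(k) = 7 - (-5*k - 3*√(-4 + k)*(1 + √(-4 + k)))/3 = 7 + (5*k/3 + √(-4 + k)*(1 + √(-4 + k))) = 7 + 5*k/3 + √(-4 + k)*(1 + √(-4 + k)))
-137 + B(-12)*(-419) = -137 + (3 + √(-4 - 12) + (8/3)*(-12))*(-419) = -137 + (3 + √(-16) - 32)*(-419) = -137 + (3 + 4*I - 32)*(-419) = -137 + (-29 + 4*I)*(-419) = -137 + (12151 - 1676*I) = 12014 - 1676*I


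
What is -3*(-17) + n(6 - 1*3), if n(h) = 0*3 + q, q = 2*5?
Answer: 61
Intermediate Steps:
q = 10
n(h) = 10 (n(h) = 0*3 + 10 = 0 + 10 = 10)
-3*(-17) + n(6 - 1*3) = -3*(-17) + 10 = 51 + 10 = 61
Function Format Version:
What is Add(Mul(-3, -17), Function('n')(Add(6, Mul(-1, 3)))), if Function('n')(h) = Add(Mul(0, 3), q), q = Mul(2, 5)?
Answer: 61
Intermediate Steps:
q = 10
Function('n')(h) = 10 (Function('n')(h) = Add(Mul(0, 3), 10) = Add(0, 10) = 10)
Add(Mul(-3, -17), Function('n')(Add(6, Mul(-1, 3)))) = Add(Mul(-3, -17), 10) = Add(51, 10) = 61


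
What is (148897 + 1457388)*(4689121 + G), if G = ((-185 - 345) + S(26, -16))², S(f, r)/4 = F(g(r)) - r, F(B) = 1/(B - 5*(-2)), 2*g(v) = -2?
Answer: 638297342852785/81 ≈ 7.8802e+12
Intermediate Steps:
g(v) = -1 (g(v) = (½)*(-2) = -1)
F(B) = 1/(10 + B) (F(B) = 1/(B + 10) = 1/(10 + B))
S(f, r) = 4/9 - 4*r (S(f, r) = 4*(1/(10 - 1) - r) = 4*(1/9 - r) = 4*(⅑ - r) = 4/9 - 4*r)
G = 17556100/81 (G = ((-185 - 345) + (4/9 - 4*(-16)))² = (-530 + (4/9 + 64))² = (-530 + 580/9)² = (-4190/9)² = 17556100/81 ≈ 2.1674e+5)
(148897 + 1457388)*(4689121 + G) = (148897 + 1457388)*(4689121 + 17556100/81) = 1606285*(397374901/81) = 638297342852785/81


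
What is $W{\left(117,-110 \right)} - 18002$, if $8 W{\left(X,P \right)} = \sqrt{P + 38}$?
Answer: $-18002 + \frac{3 i \sqrt{2}}{4} \approx -18002.0 + 1.0607 i$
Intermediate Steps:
$W{\left(X,P \right)} = \frac{\sqrt{38 + P}}{8}$ ($W{\left(X,P \right)} = \frac{\sqrt{P + 38}}{8} = \frac{\sqrt{38 + P}}{8}$)
$W{\left(117,-110 \right)} - 18002 = \frac{\sqrt{38 - 110}}{8} - 18002 = \frac{\sqrt{-72}}{8} - 18002 = \frac{6 i \sqrt{2}}{8} - 18002 = \frac{3 i \sqrt{2}}{4} - 18002 = -18002 + \frac{3 i \sqrt{2}}{4}$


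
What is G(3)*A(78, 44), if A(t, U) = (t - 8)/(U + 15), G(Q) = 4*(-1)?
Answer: -280/59 ≈ -4.7458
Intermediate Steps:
G(Q) = -4
A(t, U) = (-8 + t)/(15 + U)
G(3)*A(78, 44) = -4*(-8 + 78)/(15 + 44) = -4*70/59 = -280/59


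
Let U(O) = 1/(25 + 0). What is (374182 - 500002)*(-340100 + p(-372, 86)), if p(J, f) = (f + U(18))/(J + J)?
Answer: 13265332930647/310 ≈ 4.2791e+10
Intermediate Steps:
U(O) = 1/25
p(J, f) = (1/25 + f)/(2*J) (p(J, f) = (f + 1/25)/(J + J) = (1/25 + f)/((2*J)) = (1/25 + f)*(1/(2*J)) = (1/25 + f)/(2*J))
(374182 - 500002)*(-340100 + p(-372, 86)) = (374182 - 500002)*(-340100 + (1/50)*(1 + 25*86)/(-372)) = -125820*(-340100 + (1/50)*(-1/372)*(1 + 2150)) = -125820*(-340100 + (1/50)*(-1/372)*2151) = -125820*(-340100 - 717/6200) = -125820*(-2108620717/6200) = 13265332930647/310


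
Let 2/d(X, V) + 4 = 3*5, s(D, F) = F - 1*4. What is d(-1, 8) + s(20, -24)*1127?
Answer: -347114/11 ≈ -31556.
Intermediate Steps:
s(D, F) = -4 + F (s(D, F) = F - 4 = -4 + F)
d(X, V) = 2/11 (d(X, V) = 2/(-4 + 3*5) = 2/(-4 + 15) = 2/11)
d(-1, 8) + s(20, -24)*1127 = 2/11 + (-4 - 24)*1127 = 2/11 - 28*1127 = 2/11 - 31556 = -347114/11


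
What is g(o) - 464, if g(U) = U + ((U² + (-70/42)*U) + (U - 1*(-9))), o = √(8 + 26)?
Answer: -421 + √34/3 ≈ -419.06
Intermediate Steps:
o = √34 ≈ 5.8309
g(U) = 9 + U² + U/3 (g(U) = U + ((U² + (-70*1/42)*U) + (U + 9)) = U + ((U² - 5*U/3) + (9 + U)) = U + (9 + U² - 2*U/3) = 9 + U² + U/3)
g(o) - 464 = (9 + (√34)² + √34/3) - 464 = (9 + 34 + √34/3) - 464 = (43 + √34/3) - 464 = -421 + √34/3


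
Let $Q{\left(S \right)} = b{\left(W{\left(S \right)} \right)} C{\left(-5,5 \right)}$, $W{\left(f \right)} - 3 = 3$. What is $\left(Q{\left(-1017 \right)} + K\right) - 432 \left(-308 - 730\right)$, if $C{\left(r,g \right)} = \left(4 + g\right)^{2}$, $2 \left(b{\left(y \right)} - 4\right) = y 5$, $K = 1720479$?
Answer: $2170434$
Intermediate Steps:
$W{\left(f \right)} = 6$ ($W{\left(f \right)} = 3 + 3 = 6$)
$b{\left(y \right)} = 4 + \frac{5 y}{2}$ ($b{\left(y \right)} = 4 + \frac{y 5}{2} = 4 + \frac{5 y}{2}$)
$Q{\left(S \right)} = 1539$ ($Q{\left(S \right)} = \left(4 + \frac{5}{2} \cdot 6\right) \left(4 + 5\right)^{2} = \left(4 + 15\right) 9^{2} = 19 \cdot 81 = 1539$)
$\left(Q{\left(-1017 \right)} + K\right) - 432 \left(-308 - 730\right) = \left(1539 + 1720479\right) - 432 \left(-308 - 730\right) = 1722018 - -448416 = 1722018 + 448416 = 2170434$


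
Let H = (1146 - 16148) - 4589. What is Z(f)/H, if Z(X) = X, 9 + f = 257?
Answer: -248/19591 ≈ -0.012659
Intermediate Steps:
f = 248 (f = -9 + 257 = 248)
H = -19591 (H = -15002 - 4589 = -19591)
Z(f)/H = 248/(-19591) = 248*(-1/19591) = -248/19591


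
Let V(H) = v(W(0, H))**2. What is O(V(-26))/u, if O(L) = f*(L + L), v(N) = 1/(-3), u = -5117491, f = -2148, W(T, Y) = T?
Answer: 1432/15352473 ≈ 9.3275e-5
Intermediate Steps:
v(N) = -1/3
V(H) = 1/9 (V(H) = (-1/3)**2 = 1/9)
O(L) = -4296*L (O(L) = -2148*(L + L) = -4296*L)
O(V(-26))/u = -4296*1/9/(-5117491) = -1432/3*(-1/5117491) = 1432/15352473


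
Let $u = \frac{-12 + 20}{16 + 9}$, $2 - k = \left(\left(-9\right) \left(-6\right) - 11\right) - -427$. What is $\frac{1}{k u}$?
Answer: $- \frac{25}{3744} \approx -0.0066774$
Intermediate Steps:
$k = -468$ ($k = 2 - \left(\left(\left(-9\right) \left(-6\right) - 11\right) - -427\right) = 2 - \left(\left(54 - 11\right) + 427\right) = 2 - \left(43 + 427\right) = 2 - 470 = -468$)
$u = \frac{8}{25} \approx 0.32$
$\frac{1}{k u} = \frac{1}{\left(-468\right) \frac{8}{25}} = \frac{1}{- \frac{3744}{25}} = - \frac{25}{3744}$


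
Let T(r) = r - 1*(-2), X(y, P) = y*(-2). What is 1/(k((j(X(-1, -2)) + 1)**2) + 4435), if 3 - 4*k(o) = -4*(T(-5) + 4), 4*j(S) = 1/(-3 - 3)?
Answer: 4/17747 ≈ 0.00022539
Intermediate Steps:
X(y, P) = -2*y
T(r) = 2 + r (T(r) = r + 2 = 2 + r)
j(S) = -1/24 (j(S) = 1/(4*(-3 - 3)) = (1/4)/(-6) = (1/4)*(-1/6) = -1/24)
k(o) = 7/4 (k(o) = 3/4 - (-1)*((2 - 5) + 4) = 3/4 - (-1)*(-3 + 4) = 3/4 - (-1) = 3/4 - 1/4*(-4) = 3/4 + 1 = 7/4)
1/(k((j(X(-1, -2)) + 1)**2) + 4435) = 1/(7/4 + 4435) = 1/(17747/4) = 4/17747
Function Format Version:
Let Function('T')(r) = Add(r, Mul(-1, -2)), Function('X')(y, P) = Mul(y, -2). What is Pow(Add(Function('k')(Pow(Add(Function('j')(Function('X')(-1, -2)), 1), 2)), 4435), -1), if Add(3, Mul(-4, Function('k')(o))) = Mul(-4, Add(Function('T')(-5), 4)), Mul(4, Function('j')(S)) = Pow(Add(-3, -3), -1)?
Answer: Rational(4, 17747) ≈ 0.00022539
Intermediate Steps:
Function('X')(y, P) = Mul(-2, y)
Function('T')(r) = Add(2, r) (Function('T')(r) = Add(r, 2) = Add(2, r))
Function('j')(S) = Rational(-1, 24) (Function('j')(S) = Mul(Rational(1, 4), Pow(Add(-3, -3), -1)) = Mul(Rational(1, 4), Pow(-6, -1)) = Mul(Rational(1, 4), Rational(-1, 6)) = Rational(-1, 24))
Function('k')(o) = Rational(7, 4) (Function('k')(o) = Add(Rational(3, 4), Mul(Rational(-1, 4), Mul(-4, Add(Add(2, -5), 4)))) = Add(Rational(3, 4), Mul(Rational(-1, 4), Mul(-4, Add(-3, 4)))) = Add(Rational(3, 4), Mul(Rational(-1, 4), Mul(-4, 1))) = Add(Rational(3, 4), Mul(Rational(-1, 4), -4)) = Add(Rational(3, 4), 1) = Rational(7, 4))
Pow(Add(Function('k')(Pow(Add(Function('j')(Function('X')(-1, -2)), 1), 2)), 4435), -1) = Pow(Add(Rational(7, 4), 4435), -1) = Pow(Rational(17747, 4), -1) = Rational(4, 17747)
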